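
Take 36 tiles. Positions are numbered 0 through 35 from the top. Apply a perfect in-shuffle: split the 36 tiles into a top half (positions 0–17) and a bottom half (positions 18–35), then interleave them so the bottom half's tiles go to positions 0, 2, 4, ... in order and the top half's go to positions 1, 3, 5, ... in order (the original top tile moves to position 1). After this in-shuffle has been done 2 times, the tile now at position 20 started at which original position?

Work backwards from position 20, undoing one in-shuffle at a time:
20 ← 28 ← 32
So the tile now at position 20 started at position 32.

32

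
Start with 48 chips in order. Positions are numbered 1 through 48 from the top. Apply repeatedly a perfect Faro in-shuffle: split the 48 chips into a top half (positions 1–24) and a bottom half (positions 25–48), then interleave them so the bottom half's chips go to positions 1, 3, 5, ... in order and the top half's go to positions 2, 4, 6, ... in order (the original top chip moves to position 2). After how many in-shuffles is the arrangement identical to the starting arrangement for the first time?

The in-shuffle permutes the 48 positions with cycle lengths [3, 3, 21, 21].
Every chip is home exactly when every cycle has completed a whole number of laps, i.e. after lcm(3, 21) = 21 in-shuffles.

21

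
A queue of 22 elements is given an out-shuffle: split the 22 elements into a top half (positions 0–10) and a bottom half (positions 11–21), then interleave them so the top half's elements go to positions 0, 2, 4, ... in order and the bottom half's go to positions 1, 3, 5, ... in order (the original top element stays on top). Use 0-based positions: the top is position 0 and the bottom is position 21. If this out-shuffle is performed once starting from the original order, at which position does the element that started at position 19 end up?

17

Track the element's position through each out-shuffle:
19 → 17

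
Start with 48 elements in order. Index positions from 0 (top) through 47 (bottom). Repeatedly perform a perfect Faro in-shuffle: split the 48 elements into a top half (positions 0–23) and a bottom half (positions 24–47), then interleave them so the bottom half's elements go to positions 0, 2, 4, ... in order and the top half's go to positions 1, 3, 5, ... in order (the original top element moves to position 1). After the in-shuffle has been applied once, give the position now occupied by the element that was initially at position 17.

Track the element's position through each in-shuffle:
17 → 35

35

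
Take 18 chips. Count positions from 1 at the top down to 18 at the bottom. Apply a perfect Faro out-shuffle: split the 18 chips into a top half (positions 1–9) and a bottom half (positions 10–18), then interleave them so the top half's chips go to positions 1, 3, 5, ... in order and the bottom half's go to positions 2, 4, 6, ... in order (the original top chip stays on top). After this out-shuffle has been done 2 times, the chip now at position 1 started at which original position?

1

Work backwards from position 1, undoing one out-shuffle at a time:
1 ← 1 ← 1
So the chip now at position 1 started at position 1.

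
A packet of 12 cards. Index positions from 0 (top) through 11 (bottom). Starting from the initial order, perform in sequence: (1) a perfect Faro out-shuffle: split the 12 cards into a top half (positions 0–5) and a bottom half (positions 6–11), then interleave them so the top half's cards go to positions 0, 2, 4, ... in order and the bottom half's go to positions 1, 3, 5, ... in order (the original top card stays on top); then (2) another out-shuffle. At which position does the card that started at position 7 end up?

Track the card from position 7 forward through each operation:
  after op 1 (out-shuffle): 7 → 3
  after op 2 (out-shuffle): 3 → 6

6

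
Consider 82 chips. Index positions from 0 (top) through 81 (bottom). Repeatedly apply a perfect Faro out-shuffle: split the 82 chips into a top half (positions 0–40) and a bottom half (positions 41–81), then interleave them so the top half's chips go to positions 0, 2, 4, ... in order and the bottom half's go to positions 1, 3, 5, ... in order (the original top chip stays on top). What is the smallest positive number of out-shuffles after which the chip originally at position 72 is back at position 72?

Follow position 72 under repeated out-shuffles:
72 → 63 → 45 → 9 → 18 → 36 → 72
It first returns after 6 out-shuffles.

6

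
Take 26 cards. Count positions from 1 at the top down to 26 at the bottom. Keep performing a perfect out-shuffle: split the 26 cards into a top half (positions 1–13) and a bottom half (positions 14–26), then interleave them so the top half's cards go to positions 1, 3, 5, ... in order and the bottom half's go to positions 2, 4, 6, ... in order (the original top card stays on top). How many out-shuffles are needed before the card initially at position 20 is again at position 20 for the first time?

20

Follow position 20 under repeated out-shuffles:
20 → 14 → 2 → 3 → 5 → 9 → 17 → 8 → 15 → 4 → 7 → 13 → 25 → 24 → 22 → 18 → 10 → 19 → 12 → 23 → 20
It first returns after 20 out-shuffles.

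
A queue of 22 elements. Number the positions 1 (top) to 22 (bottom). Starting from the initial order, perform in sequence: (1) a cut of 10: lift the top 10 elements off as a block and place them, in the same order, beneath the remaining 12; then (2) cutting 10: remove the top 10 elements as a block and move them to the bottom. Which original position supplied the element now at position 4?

2

Undo the operations in reverse order, starting from position 4:
  undo op 2 (cut 10): 4 ← 14
  undo op 1 (cut 10): 14 ← 2
So the element at position 4 came from original position 2.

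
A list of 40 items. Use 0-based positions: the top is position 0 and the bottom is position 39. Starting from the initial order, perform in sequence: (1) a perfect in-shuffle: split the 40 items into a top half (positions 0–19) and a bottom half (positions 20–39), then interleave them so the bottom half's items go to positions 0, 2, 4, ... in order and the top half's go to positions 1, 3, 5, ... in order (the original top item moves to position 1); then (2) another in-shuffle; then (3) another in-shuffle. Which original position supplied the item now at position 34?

29

Undo the operations in reverse order, starting from position 34:
  undo op 3 (in-shuffle, from bottom half): 34 ← 37
  undo op 2 (in-shuffle, from top half): 37 ← 18
  undo op 1 (in-shuffle, from bottom half): 18 ← 29
So the item at position 34 came from original position 29.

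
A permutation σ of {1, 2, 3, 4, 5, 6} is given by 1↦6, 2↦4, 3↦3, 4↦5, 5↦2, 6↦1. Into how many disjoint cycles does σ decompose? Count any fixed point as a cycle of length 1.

Cycle decomposition: (1 6) (2 4 5) (3).
3 cycles.

3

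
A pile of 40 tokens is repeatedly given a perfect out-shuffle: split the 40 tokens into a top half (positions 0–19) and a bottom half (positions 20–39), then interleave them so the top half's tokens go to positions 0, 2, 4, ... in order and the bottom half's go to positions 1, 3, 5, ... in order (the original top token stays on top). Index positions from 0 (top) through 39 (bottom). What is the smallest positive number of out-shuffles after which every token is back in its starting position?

12

The out-shuffle permutes the 40 positions with cycle lengths [1, 1, 2, 12, 12, 12].
Every token is home exactly when every cycle has completed a whole number of laps, i.e. after lcm(1, 2, 12) = 12 out-shuffles.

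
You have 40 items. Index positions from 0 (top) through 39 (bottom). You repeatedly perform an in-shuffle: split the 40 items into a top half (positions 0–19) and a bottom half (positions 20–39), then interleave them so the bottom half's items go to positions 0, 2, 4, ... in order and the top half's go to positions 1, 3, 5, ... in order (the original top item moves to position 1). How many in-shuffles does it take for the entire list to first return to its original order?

The in-shuffle permutes the 40 positions with cycle lengths [20, 20].
Every item is home exactly when every cycle has completed a whole number of laps, i.e. after lcm(20) = 20 in-shuffles.

20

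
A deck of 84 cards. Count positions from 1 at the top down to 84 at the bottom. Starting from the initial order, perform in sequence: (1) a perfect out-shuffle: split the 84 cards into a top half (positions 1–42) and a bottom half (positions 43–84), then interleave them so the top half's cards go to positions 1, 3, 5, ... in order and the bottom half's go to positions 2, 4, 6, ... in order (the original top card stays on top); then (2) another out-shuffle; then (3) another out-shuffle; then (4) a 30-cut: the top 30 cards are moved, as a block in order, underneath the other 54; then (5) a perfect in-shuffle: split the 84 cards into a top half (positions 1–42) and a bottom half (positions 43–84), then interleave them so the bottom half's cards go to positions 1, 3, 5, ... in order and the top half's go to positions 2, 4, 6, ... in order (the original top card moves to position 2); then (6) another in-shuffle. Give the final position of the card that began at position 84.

46

Track the card from position 84 forward through each operation:
  after op 1 (out-shuffle): 84 → 84
  after op 2 (out-shuffle): 84 → 84
  after op 3 (out-shuffle): 84 → 84
  after op 4 (cut 30): 84 → 54
  after op 5 (in-shuffle): 54 → 23
  after op 6 (in-shuffle): 23 → 46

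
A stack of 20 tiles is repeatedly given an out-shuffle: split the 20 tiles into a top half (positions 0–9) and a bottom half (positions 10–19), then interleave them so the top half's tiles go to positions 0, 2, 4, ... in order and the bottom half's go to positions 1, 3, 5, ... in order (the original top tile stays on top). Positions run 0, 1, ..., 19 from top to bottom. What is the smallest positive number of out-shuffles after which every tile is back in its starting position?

The out-shuffle permutes the 20 positions with cycle lengths [1, 1, 18].
Every tile is home exactly when every cycle has completed a whole number of laps, i.e. after lcm(1, 18) = 18 out-shuffles.

18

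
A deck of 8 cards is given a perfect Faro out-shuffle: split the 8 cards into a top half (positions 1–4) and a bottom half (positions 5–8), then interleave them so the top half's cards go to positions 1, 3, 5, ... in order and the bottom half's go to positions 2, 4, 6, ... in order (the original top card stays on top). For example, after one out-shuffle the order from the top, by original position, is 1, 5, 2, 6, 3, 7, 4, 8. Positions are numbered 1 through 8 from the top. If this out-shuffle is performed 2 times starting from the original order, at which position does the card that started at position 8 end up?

Position 8 is a fixed point of every out-shuffle, so the card never moves.

8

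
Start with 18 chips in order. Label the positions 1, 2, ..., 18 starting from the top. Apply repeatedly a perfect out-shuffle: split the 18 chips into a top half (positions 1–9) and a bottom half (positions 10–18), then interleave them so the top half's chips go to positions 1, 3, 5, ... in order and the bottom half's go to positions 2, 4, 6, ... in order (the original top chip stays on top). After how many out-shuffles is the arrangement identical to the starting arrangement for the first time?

8

The out-shuffle permutes the 18 positions with cycle lengths [1, 1, 8, 8].
Every chip is home exactly when every cycle has completed a whole number of laps, i.e. after lcm(1, 8) = 8 out-shuffles.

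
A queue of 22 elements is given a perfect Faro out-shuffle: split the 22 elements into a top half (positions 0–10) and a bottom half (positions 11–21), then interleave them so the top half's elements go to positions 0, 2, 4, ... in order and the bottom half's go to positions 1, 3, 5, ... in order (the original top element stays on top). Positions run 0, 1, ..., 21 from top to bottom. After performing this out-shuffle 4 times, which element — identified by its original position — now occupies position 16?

1

Work backwards from position 16, undoing one out-shuffle at a time:
16 ← 8 ← 4 ← 2 ← 1
So the element now at position 16 started at position 1.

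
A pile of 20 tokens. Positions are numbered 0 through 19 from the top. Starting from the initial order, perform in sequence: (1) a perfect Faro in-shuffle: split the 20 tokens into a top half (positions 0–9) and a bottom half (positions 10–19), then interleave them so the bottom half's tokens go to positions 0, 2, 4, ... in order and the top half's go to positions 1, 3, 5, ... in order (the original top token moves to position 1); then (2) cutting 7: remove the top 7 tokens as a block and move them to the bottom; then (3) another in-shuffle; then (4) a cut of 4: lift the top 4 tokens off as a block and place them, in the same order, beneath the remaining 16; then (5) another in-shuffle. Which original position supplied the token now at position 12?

8

Undo the operations in reverse order, starting from position 12:
  undo op 5 (in-shuffle, from bottom half): 12 ← 16
  undo op 4 (cut 4): 16 ← 0
  undo op 3 (in-shuffle, from bottom half): 0 ← 10
  undo op 2 (cut 7): 10 ← 17
  undo op 1 (in-shuffle, from top half): 17 ← 8
So the token at position 12 came from original position 8.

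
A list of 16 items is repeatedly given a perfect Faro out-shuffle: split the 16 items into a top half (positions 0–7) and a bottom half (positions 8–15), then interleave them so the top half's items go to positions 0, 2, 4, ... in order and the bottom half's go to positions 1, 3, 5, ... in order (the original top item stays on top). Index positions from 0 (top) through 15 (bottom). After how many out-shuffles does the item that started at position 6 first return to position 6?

Follow position 6 under repeated out-shuffles:
6 → 12 → 9 → 3 → 6
It first returns after 4 out-shuffles.

4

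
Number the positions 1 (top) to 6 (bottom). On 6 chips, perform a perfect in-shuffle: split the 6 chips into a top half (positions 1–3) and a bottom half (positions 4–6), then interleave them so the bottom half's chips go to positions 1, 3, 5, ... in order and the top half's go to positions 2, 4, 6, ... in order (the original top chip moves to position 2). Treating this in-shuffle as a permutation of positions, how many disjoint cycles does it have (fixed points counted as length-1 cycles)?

Trace each unvisited position around until it returns:
(1 2 4) (3 6 5)
2 cycles in total.

2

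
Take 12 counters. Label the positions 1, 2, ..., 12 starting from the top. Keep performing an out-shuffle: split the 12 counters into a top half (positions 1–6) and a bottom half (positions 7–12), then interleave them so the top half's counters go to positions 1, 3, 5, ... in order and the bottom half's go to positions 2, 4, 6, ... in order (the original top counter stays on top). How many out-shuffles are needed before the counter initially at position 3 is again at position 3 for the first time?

10

Follow position 3 under repeated out-shuffles:
3 → 5 → 9 → 6 → 11 → 10 → 8 → 4 → 7 → 2 → 3
It first returns after 10 out-shuffles.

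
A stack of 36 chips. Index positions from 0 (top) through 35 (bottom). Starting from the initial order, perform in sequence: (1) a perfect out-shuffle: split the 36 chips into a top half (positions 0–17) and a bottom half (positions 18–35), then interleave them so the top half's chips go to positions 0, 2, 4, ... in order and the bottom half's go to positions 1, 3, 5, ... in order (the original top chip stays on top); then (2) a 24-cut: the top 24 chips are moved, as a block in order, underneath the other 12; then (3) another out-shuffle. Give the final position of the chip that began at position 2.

32

Track the chip from position 2 forward through each operation:
  after op 1 (out-shuffle): 2 → 4
  after op 2 (cut 24): 4 → 16
  after op 3 (out-shuffle): 16 → 32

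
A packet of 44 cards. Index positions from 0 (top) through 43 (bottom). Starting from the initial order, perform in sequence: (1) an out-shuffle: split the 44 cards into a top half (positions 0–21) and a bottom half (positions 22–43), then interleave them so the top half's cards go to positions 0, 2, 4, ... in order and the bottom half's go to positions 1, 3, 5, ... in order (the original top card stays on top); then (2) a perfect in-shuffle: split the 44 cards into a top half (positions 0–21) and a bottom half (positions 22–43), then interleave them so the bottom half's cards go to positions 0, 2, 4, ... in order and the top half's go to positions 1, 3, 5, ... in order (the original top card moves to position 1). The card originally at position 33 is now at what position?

2

Track the card from position 33 forward through each operation:
  after op 1 (out-shuffle): 33 → 23
  after op 2 (in-shuffle): 23 → 2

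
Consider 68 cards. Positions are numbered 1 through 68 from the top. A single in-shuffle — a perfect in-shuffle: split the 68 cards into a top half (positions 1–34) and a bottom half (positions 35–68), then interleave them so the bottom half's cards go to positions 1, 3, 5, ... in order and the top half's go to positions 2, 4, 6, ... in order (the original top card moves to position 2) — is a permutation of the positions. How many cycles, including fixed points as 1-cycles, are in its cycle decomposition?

Trace each unvisited position around until it returns:
(1 2 4 8 16 32 ... len 22) (3 6 12 24 48 27 ... len 11) (5 10 20 40 11 22 ... len 22) (15 30 60 51 33 66 ... len 11) (23 46)
5 cycles in total.

5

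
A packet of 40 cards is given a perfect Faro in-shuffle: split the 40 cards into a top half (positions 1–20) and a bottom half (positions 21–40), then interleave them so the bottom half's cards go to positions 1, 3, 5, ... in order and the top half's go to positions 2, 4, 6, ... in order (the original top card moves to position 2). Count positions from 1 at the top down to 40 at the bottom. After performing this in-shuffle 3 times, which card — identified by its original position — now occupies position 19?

Work backwards from position 19, undoing one in-shuffle at a time:
19 ← 30 ← 15 ← 28
So the card now at position 19 started at position 28.

28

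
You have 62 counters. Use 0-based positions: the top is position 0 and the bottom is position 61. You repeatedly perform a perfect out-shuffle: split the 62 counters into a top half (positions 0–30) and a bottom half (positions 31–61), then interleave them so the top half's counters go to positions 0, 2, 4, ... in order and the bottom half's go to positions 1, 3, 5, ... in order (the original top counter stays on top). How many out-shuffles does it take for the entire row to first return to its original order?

The out-shuffle permutes the 62 positions with cycle lengths [1, 1, 60].
Every counter is home exactly when every cycle has completed a whole number of laps, i.e. after lcm(1, 60) = 60 out-shuffles.

60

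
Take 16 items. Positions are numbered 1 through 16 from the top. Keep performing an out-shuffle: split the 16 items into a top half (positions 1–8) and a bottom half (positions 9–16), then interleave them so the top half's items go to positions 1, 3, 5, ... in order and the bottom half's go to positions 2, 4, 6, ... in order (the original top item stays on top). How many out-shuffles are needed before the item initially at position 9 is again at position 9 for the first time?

4

Follow position 9 under repeated out-shuffles:
9 → 2 → 3 → 5 → 9
It first returns after 4 out-shuffles.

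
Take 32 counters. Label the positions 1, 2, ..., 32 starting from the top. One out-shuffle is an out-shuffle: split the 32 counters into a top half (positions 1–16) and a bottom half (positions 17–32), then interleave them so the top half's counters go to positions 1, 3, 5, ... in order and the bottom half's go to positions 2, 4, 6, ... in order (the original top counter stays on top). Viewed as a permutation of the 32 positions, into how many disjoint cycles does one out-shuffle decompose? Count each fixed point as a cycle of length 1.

8

Trace each unvisited position around until it returns:
(1) (2 3 5 9 17) (4 7 13 25 18) (6 11 21 10 19) (8 15 29 26 20) (12 23 14 27 22) (16 31 30 28 24) (32)
8 cycles in total.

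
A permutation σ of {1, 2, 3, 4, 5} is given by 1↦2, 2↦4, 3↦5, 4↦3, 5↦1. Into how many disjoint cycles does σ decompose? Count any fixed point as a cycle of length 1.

Cycle decomposition: (1 2 4 3 5).
1 cycle.

1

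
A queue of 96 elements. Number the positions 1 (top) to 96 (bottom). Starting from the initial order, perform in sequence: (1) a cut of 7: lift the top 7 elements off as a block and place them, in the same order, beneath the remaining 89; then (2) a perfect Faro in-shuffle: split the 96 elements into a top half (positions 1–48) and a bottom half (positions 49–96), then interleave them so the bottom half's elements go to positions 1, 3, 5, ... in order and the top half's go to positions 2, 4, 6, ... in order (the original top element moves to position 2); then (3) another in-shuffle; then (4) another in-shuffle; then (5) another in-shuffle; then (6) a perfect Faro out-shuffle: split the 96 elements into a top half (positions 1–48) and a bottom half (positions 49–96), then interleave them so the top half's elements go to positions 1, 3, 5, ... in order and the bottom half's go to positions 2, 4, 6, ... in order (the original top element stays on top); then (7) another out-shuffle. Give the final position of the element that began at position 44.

37

Track the element from position 44 forward through each operation:
  after op 1 (cut 7): 44 → 37
  after op 2 (in-shuffle): 37 → 74
  after op 3 (in-shuffle): 74 → 51
  after op 4 (in-shuffle): 51 → 5
  after op 5 (in-shuffle): 5 → 10
  after op 6 (out-shuffle): 10 → 19
  after op 7 (out-shuffle): 19 → 37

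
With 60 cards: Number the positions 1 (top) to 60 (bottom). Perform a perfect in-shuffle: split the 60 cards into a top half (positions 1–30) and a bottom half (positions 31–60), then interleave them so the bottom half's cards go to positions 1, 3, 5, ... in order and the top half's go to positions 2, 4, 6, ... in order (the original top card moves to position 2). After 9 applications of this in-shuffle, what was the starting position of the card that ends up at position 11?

Work backwards from position 11, undoing one in-shuffle at a time:
11 ← 36 ← 18 ← 9 ← 35 ← 48 ← 24 ← 12 ← 6 ← 3
So the card now at position 11 started at position 3.

3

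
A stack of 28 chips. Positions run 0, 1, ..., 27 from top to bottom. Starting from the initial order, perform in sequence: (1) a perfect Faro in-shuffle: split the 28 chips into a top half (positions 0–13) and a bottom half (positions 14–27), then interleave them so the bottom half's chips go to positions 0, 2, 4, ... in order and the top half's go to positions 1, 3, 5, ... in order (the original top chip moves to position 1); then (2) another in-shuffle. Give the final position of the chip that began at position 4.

19

Track the chip from position 4 forward through each operation:
  after op 1 (in-shuffle): 4 → 9
  after op 2 (in-shuffle): 9 → 19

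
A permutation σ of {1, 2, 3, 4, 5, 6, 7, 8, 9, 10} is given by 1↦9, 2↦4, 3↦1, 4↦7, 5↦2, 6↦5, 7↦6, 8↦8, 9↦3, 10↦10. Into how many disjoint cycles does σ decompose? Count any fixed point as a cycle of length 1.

4

Cycle decomposition: (1 9 3) (2 4 7 6 5) (8) (10).
4 cycles.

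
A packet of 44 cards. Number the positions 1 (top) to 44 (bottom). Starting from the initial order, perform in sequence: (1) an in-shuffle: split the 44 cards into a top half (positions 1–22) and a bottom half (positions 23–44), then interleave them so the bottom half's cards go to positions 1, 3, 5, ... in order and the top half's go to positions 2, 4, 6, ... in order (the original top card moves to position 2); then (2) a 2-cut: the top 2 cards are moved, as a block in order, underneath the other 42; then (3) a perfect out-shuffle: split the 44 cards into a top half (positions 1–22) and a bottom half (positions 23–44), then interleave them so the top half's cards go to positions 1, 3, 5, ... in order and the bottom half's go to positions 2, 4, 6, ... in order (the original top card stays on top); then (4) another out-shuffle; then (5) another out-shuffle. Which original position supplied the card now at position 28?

22

Undo the operations in reverse order, starting from position 28:
  undo op 5 (out-shuffle, from bottom half): 28 ← 36
  undo op 4 (out-shuffle, from bottom half): 36 ← 40
  undo op 3 (out-shuffle, from bottom half): 40 ← 42
  undo op 2 (cut 2): 42 ← 44
  undo op 1 (in-shuffle, from top half): 44 ← 22
So the card at position 28 came from original position 22.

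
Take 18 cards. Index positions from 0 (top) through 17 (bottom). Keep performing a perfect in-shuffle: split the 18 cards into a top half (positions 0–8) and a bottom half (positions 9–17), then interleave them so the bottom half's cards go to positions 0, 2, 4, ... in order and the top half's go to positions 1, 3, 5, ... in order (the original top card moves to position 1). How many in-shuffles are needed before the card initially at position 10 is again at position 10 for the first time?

18

Follow position 10 under repeated in-shuffles:
10 → 2 → 5 → 11 → 4 → 9 → 0 → 1 → 3 → 7 → 15 → 12 → 6 → 13 → 8 → 17 → 16 → 14 → 10
It first returns after 18 in-shuffles.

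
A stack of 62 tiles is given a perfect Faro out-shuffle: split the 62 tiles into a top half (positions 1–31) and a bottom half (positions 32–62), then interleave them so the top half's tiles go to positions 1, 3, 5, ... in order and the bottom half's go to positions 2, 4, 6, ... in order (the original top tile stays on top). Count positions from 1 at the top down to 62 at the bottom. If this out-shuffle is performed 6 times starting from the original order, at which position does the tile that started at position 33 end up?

Track the tile's position through each out-shuffle:
33 → 4 → 7 → 13 → 25 → 49 → 36

36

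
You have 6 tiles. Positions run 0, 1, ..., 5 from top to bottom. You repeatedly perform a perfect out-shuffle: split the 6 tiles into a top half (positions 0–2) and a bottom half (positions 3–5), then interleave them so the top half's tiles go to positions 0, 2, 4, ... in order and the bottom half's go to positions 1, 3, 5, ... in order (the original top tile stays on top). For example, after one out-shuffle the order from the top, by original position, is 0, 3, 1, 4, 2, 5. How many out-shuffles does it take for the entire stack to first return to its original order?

4

The out-shuffle permutes the 6 positions with cycle lengths [1, 1, 4].
Every tile is home exactly when every cycle has completed a whole number of laps, i.e. after lcm(1, 4) = 4 out-shuffles.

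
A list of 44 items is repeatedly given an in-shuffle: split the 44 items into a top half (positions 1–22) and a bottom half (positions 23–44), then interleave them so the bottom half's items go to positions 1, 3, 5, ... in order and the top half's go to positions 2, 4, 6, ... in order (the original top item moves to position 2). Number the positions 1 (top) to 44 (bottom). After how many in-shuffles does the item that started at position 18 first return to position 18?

Follow position 18 under repeated in-shuffles:
18 → 36 → 27 → 9 → 18
It first returns after 4 in-shuffles.

4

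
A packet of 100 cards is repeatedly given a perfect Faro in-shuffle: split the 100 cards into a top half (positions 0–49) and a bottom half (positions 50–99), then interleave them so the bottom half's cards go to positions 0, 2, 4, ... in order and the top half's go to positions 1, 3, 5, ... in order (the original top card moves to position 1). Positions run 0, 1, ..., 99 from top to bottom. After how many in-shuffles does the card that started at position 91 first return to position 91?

Follow position 91 under repeated in-shuffles:
91 → 82 → 64 → 28 → 57 → 14 → 29 → 59 → ... → 91 (length 100)
It first returns after 100 in-shuffles.

100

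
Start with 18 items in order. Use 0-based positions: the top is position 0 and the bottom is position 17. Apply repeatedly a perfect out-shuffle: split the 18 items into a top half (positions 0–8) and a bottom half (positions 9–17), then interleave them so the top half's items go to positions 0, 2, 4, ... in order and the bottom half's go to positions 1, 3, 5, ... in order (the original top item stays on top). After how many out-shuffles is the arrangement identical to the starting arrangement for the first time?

The out-shuffle permutes the 18 positions with cycle lengths [1, 1, 8, 8].
Every item is home exactly when every cycle has completed a whole number of laps, i.e. after lcm(1, 8) = 8 out-shuffles.

8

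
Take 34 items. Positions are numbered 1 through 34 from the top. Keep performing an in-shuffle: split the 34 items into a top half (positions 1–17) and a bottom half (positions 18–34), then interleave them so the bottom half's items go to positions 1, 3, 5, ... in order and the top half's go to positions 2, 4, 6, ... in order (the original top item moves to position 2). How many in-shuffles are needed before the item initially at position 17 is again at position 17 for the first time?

12

Follow position 17 under repeated in-shuffles:
17 → 34 → 33 → 31 → 27 → 19 → 3 → 6 → 12 → 24 → 13 → 26 → 17
It first returns after 12 in-shuffles.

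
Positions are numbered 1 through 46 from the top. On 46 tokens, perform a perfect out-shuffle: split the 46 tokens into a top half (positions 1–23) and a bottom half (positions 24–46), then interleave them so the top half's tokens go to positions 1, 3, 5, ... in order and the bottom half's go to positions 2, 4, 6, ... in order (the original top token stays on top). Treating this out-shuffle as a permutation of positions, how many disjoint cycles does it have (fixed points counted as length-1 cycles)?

Trace each unvisited position around until it returns:
(1) (2 3 5 9 17 33 ... len 12) (4 7 13 25) (6 11 21 41 36 26) (8 15 29 12 23 45 ... len 12) (10 19 37 28) (16 31) (22 43 40 34) ... plus 1 more
9 cycles in total.

9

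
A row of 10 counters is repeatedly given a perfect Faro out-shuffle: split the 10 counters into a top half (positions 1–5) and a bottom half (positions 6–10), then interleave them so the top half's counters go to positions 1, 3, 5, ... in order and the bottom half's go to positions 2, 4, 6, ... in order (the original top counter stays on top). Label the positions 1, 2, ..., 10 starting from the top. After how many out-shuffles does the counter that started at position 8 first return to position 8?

Follow position 8 under repeated out-shuffles:
8 → 6 → 2 → 3 → 5 → 9 → 8
It first returns after 6 out-shuffles.

6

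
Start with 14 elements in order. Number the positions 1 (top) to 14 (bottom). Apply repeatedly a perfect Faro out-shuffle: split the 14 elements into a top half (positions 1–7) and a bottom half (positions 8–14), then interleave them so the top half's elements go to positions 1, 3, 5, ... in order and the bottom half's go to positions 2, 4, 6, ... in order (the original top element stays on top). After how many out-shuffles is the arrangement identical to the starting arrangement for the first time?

The out-shuffle permutes the 14 positions with cycle lengths [1, 1, 12].
Every element is home exactly when every cycle has completed a whole number of laps, i.e. after lcm(1, 12) = 12 out-shuffles.

12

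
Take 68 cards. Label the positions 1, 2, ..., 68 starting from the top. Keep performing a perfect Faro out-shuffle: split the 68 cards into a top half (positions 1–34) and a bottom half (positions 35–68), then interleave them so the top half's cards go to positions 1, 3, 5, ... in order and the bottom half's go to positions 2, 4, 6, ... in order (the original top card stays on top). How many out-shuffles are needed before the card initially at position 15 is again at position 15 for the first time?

Follow position 15 under repeated out-shuffles:
15 → 29 → 57 → 46 → 24 → 47 → 26 → 51 → ... → 15 (length 66)
It first returns after 66 out-shuffles.

66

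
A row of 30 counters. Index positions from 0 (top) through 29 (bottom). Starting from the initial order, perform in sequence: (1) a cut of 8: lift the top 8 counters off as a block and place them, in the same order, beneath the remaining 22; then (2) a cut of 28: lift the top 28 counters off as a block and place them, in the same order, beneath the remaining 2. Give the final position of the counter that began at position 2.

Track the counter from position 2 forward through each operation:
  after op 1 (cut 8): 2 → 24
  after op 2 (cut 28): 24 → 26

26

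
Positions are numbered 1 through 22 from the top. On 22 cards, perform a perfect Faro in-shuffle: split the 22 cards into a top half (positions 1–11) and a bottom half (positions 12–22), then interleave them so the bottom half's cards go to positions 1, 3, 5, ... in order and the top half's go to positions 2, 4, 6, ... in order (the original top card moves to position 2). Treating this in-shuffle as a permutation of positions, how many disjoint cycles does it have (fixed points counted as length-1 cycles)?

Trace each unvisited position around until it returns:
(1 2 4 8 16 9 ... len 11) (5 10 20 17 11 22 ... len 11)
2 cycles in total.

2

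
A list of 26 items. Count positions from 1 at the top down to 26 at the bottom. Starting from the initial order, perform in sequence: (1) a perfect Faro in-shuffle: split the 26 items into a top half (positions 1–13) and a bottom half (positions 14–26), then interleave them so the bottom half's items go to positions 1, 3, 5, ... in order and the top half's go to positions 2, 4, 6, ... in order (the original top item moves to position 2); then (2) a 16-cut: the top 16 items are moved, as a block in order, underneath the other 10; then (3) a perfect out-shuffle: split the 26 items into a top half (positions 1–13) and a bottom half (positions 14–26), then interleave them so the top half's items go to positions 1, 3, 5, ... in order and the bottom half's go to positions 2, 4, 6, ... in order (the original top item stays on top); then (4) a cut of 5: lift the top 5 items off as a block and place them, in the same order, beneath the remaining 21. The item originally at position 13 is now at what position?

14

Track the item from position 13 forward through each operation:
  after op 1 (in-shuffle): 13 → 26
  after op 2 (cut 16): 26 → 10
  after op 3 (out-shuffle): 10 → 19
  after op 4 (cut 5): 19 → 14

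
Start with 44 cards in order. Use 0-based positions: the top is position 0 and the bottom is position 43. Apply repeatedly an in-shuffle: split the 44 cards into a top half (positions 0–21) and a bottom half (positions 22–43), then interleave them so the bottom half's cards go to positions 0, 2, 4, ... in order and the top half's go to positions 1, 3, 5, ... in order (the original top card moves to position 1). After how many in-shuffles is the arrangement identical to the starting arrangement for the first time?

12

The in-shuffle permutes the 44 positions with cycle lengths [2, 4, 4, 4, 6, 12, 12].
Every card is home exactly when every cycle has completed a whole number of laps, i.e. after lcm(2, 4, 6, 12) = 12 in-shuffles.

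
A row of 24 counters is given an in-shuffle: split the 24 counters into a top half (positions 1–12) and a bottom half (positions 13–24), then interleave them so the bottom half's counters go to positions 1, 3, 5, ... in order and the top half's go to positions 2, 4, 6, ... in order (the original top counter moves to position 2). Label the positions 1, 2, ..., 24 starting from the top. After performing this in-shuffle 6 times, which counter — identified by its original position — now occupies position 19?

21

Work backwards from position 19, undoing one in-shuffle at a time:
19 ← 22 ← 11 ← 18 ← 9 ← 17 ← 21
So the counter now at position 19 started at position 21.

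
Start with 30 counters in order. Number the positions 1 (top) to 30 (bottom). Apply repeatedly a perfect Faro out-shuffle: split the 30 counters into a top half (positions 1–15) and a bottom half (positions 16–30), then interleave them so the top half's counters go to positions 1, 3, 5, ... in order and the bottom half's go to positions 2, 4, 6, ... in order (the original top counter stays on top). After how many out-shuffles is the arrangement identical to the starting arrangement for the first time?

28

The out-shuffle permutes the 30 positions with cycle lengths [1, 1, 28].
Every counter is home exactly when every cycle has completed a whole number of laps, i.e. after lcm(1, 28) = 28 out-shuffles.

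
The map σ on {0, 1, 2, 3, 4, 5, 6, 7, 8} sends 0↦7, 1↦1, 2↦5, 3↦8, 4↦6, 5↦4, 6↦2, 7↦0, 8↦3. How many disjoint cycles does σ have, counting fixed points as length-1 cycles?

4

Cycle decomposition: (0 7) (1) (2 5 4 6) (3 8).
4 cycles.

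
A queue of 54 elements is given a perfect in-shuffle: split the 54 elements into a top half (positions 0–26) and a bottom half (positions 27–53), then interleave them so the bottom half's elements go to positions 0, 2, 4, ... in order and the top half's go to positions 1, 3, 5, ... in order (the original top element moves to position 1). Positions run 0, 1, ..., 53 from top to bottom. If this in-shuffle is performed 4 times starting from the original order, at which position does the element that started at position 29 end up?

Track the element's position through each in-shuffle:
29 → 4 → 9 → 19 → 39

39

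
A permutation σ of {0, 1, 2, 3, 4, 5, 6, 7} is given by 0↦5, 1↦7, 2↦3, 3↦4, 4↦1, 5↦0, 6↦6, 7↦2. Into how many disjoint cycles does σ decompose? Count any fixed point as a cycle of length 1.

3

Cycle decomposition: (0 5) (1 7 2 3 4) (6).
3 cycles.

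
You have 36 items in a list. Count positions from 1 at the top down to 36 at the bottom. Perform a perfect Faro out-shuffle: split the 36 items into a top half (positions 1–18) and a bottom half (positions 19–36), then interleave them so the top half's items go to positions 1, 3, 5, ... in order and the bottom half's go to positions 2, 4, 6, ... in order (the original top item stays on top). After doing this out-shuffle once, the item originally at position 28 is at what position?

20

Track the item's position through each out-shuffle:
28 → 20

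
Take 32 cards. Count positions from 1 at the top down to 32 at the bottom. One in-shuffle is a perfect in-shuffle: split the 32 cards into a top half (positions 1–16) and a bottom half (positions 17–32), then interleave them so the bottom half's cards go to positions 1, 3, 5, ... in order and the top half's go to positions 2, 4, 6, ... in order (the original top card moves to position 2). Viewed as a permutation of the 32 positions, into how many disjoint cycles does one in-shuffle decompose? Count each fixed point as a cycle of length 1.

Trace each unvisited position around until it returns:
(1 2 4 8 16 32 31 29 25 17) (3 6 12 24 15 30 27 21 9 18) (5 10 20 7 14 28 23 13 26 19) (11 22)
4 cycles in total.

4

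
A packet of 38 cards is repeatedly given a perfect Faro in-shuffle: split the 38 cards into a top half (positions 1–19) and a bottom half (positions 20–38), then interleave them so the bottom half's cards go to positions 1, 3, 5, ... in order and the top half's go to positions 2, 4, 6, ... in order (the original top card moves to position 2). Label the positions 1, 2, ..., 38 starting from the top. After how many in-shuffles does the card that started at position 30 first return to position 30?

12

Follow position 30 under repeated in-shuffles:
30 → 21 → 3 → 6 → 12 → 24 → 9 → 18 → 36 → 33 → 27 → 15 → 30
It first returns after 12 in-shuffles.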